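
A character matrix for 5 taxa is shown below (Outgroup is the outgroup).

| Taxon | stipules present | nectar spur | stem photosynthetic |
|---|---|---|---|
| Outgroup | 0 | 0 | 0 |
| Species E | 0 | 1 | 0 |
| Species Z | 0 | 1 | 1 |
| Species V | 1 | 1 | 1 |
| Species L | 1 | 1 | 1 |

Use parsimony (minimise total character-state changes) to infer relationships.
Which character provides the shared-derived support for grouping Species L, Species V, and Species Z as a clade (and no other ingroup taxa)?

stem photosynthetic

The outgroup has state '0' for every character, so '1' is the derived state throughout.
stipules present (derived state '1') is shared by Species L and Species V — a synapomorphy uniting that clade.
nectar spur (derived state '1') is shared by all ingroup taxa — unites the whole ingroup.
Only Species L, Species V, and Species Z show the derived state '1' for stem photosynthetic, supporting them as a clade.
Most parsimonious ingroup topology: (Species E,(Species Z,(Species V,Species L))).
The clade {Species L, Species V, Species Z} is supported by stem photosynthetic: its derived state '1' occurs in exactly those taxa and in no other taxon (including the outgroup).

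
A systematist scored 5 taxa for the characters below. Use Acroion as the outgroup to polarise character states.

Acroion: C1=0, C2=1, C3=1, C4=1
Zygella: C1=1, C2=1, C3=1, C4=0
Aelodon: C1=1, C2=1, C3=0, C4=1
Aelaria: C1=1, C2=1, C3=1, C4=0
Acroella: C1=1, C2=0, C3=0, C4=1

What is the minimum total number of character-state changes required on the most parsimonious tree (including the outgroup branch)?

Character polarity is set by the outgroup: the derived state is whichever differs from the outgroup's state, so for C2, C3, C4 the derived state is '0', and for the remaining characters it is '1'.
All ingroup taxa share the derived state '1' for C1; it defines the ingroup but does not resolve relationships within it.
C2: derived state '0' in Acroella only — an autapomorphy, so it tells us nothing about relationships among taxa.
C3: derived state '0' in Acroella and Aelodon only — synapomorphy for {Acroella, Aelodon}.
Only Aelaria and Zygella show the derived state '0' for C4, supporting them as a clade.
Most parsimonious ingroup topology: ((Zygella,Aelaria),(Aelodon,Acroella)).
Changes per character on this tree: C1: 1; C2: 1; C3: 1; C4: 1.
Total = 4.

4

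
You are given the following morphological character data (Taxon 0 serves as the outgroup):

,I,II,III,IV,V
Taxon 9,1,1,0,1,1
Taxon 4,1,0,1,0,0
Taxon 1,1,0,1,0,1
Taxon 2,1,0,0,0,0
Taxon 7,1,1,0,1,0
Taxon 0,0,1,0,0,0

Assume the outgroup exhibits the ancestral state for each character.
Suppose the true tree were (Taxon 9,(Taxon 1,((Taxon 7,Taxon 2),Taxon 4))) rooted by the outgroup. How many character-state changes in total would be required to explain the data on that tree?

Map each character onto (Taxon 9,(Taxon 1,((Taxon 7,Taxon 2),Taxon 4))) (rooted by Taxon 0) and count the minimum state changes it requires (Fitch parsimony):
I: 1; II: 2; III: 2; IV: 2; V: 2.
Total tree length = 9.

9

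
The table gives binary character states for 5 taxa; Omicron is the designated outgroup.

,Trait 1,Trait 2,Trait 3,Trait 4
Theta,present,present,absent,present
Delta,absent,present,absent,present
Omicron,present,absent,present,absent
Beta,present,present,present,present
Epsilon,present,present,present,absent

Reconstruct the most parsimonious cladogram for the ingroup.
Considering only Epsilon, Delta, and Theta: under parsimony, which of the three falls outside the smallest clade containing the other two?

Epsilon

Character polarity is set by the outgroup: the derived state is whichever differs from the outgroup's state, so for Trait 1, Trait 3 the derived state is 'absent', and for the remaining characters it is 'present'.
Trait 1 (derived state 'absent') is unique to Delta (autapomorphy; uninformative for grouping).
All ingroup taxa share the derived state 'present' for Trait 2; it defines the ingroup but does not resolve relationships within it.
Trait 3: derived state 'absent' in Delta and Theta only — synapomorphy for {Delta, Theta}.
Trait 4 (derived state 'present') is shared by Beta, Delta, and Theta — a synapomorphy uniting that clade.
Most parsimonious ingroup topology: (Epsilon,((Delta,Theta),Beta)).
Delta and Theta share a more recent common ancestor with each other than either does with Epsilon, so Epsilon is the least closely related of the three.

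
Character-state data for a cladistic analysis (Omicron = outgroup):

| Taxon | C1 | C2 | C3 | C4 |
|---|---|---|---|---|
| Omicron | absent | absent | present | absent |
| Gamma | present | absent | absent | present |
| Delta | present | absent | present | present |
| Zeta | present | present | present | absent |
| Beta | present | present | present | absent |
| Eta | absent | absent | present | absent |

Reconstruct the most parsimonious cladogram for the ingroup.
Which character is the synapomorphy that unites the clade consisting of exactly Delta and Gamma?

C4

Character polarity is set by the outgroup: the derived state is whichever differs from the outgroup's state, so for C3 the derived state is 'absent', and for the remaining characters it is 'present'.
Only Beta, Delta, Gamma, and Zeta show the derived state 'present' for C1, supporting them as a clade.
C2: derived state 'present' in Beta and Zeta only — synapomorphy for {Beta, Zeta}.
C3: derived state 'absent' in Gamma only — an autapomorphy, so it tells us nothing about relationships among taxa.
C4: derived state 'present' in Delta and Gamma only — synapomorphy for {Delta, Gamma}.
Most parsimonious ingroup topology: (((Gamma,Delta),(Zeta,Beta)),Eta).
The clade {Delta, Gamma} is supported by C4: its derived state 'present' occurs in exactly those taxa and in no other taxon (including the outgroup).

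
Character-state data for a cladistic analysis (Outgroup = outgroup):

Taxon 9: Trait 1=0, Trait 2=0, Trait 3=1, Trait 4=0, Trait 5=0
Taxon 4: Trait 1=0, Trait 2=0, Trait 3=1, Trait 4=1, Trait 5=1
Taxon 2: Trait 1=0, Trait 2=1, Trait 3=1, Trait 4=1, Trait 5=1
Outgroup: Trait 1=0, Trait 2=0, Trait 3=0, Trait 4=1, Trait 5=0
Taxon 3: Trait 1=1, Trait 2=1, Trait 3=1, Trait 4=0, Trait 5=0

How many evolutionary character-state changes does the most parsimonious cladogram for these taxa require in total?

6

Character polarity is set by the outgroup: the derived state is whichever differs from the outgroup's state, so for Trait 4 the derived state is '0', and for the remaining characters it is '1'.
Trait 1: derived state '1' in Taxon 3 only — an autapomorphy, so it tells us nothing about relationships among taxa.
Trait 2 groups Taxon 2 and Taxon 3, which is incompatible with the clades supported by the remaining characters; treating it as convergent (homoplasy) costs fewer steps than any alternative tree.
Trait 3 (derived state '1') is shared by all ingroup taxa — unites the whole ingroup.
Trait 4: derived state '0' in Taxon 3 and Taxon 9 only — synapomorphy for {Taxon 3, Taxon 9}.
Trait 5: derived state '1' in Taxon 2 and Taxon 4 only — synapomorphy for {Taxon 2, Taxon 4}.
Most parsimonious ingroup topology: ((Taxon 2,Taxon 4),(Taxon 9,Taxon 3)).
Changes per character on this tree: Trait 1: 1; Trait 2: 2; Trait 3: 1; Trait 4: 1; Trait 5: 1.
Total = 6.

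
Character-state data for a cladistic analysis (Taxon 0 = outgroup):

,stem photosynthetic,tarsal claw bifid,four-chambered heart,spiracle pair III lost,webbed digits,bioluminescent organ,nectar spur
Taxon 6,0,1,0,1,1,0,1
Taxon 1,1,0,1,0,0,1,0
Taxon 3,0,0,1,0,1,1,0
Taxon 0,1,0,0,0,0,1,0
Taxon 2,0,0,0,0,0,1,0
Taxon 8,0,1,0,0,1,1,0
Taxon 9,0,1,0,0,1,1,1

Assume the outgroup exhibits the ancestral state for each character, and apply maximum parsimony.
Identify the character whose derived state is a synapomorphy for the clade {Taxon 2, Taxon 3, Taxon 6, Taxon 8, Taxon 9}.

stem photosynthetic

Character polarity is set by the outgroup: the derived state is whichever differs from the outgroup's state, so for stem photosynthetic, bioluminescent organ the derived state is '0', and for the remaining characters it is '1'.
stem photosynthetic (derived state '0') is shared by Taxon 2, Taxon 3, Taxon 6, Taxon 8, and Taxon 9 — a synapomorphy uniting that clade.
tarsal claw bifid (derived state '1') is shared by Taxon 6, Taxon 8, and Taxon 9 — a synapomorphy uniting that clade.
four-chambered heart (state '1') occurs in Taxon 1 and Taxon 3 but conflicts with the nesting implied by the other characters — most parsimoniously interpreted as homoplasy.
spiracle pair III lost: derived state '1' in Taxon 6 only — an autapomorphy, so it tells us nothing about relationships among taxa.
Only Taxon 3, Taxon 6, Taxon 8, and Taxon 9 show the derived state '1' for webbed digits, supporting them as a clade.
bioluminescent organ: derived state '0' in Taxon 6 only — an autapomorphy, so it tells us nothing about relationships among taxa.
nectar spur (derived state '1') is shared by Taxon 6 and Taxon 9 — a synapomorphy uniting that clade.
Most parsimonious ingroup topology: (((((Taxon 6,Taxon 9),Taxon 8),Taxon 3),Taxon 2),Taxon 1).
The clade {Taxon 2, Taxon 3, Taxon 6, Taxon 8, Taxon 9} is supported by stem photosynthetic: its derived state '0' occurs in exactly those taxa and in no other taxon (including the outgroup).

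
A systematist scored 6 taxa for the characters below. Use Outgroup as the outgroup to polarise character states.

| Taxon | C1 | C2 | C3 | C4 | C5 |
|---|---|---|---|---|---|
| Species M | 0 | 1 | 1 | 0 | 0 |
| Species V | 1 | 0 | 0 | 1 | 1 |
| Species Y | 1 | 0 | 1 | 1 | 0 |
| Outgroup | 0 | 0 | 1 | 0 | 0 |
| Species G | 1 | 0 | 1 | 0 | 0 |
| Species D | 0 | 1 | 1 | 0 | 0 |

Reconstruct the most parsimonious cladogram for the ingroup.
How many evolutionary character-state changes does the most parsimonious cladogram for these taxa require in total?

Character polarity is set by the outgroup: the derived state is whichever differs from the outgroup's state, so for C3 the derived state is '0', and for the remaining characters it is '1'.
C1 (derived state '1') is shared by Species G, Species V, and Species Y — a synapomorphy uniting that clade.
C2 (derived state '1') is shared by Species D and Species M — a synapomorphy uniting that clade.
C3: derived state '0' in Species V only — an autapomorphy, so it tells us nothing about relationships among taxa.
C4 (derived state '1') is shared by Species V and Species Y — a synapomorphy uniting that clade.
C5 (derived state '1') is unique to Species V (autapomorphy; uninformative for grouping).
Most parsimonious ingroup topology: ((Species M,Species D),((Species V,Species Y),Species G)).
Changes per character on this tree: C1: 1; C2: 1; C3: 1; C4: 1; C5: 1.
Total = 5.

5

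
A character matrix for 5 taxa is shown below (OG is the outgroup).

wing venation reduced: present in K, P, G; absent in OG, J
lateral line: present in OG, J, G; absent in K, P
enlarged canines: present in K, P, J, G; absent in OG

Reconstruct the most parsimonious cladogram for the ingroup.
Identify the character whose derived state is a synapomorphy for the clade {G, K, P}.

wing venation reduced

Character polarity is set by the outgroup: the derived state is whichever differs from the outgroup's state, so for lateral line the derived state is 'absent', and for the remaining characters it is 'present'.
wing venation reduced: derived state 'present' in G, K, and P only — synapomorphy for {G, K, P}.
lateral line (derived state 'absent') is shared by K and P — a synapomorphy uniting that clade.
enlarged canines (derived state 'present') is shared by all ingroup taxa — unites the whole ingroup.
Most parsimonious ingroup topology: (((K,P),G),J).
The clade {G, K, P} is supported by wing venation reduced: its derived state 'present' occurs in exactly those taxa and in no other taxon (including the outgroup).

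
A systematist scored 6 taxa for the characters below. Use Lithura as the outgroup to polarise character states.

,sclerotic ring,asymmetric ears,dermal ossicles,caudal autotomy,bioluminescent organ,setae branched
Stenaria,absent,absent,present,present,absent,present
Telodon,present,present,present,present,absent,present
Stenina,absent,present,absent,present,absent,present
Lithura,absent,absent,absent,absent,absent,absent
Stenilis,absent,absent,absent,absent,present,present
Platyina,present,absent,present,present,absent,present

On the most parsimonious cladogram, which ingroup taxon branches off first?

Stenilis

The outgroup has state 'absent' for every character, so 'present' is the derived state throughout.
sclerotic ring (derived state 'present') is shared by Platyina and Telodon — a synapomorphy uniting that clade.
asymmetric ears (state 'present') occurs in Stenina and Telodon but conflicts with the nesting implied by the other characters — most parsimoniously interpreted as homoplasy.
Only Platyina, Stenaria, and Telodon show the derived state 'present' for dermal ossicles, supporting them as a clade.
caudal autotomy (derived state 'present') is shared by Platyina, Stenaria, Stenina, and Telodon — a synapomorphy uniting that clade.
bioluminescent organ (derived state 'present') is unique to Stenilis (autapomorphy; uninformative for grouping).
All ingroup taxa share the derived state 'present' for setae branched; it defines the ingroup but does not resolve relationships within it.
Most parsimonious ingroup topology: ((((Platyina,Telodon),Stenaria),Stenina),Stenilis).
Stenilis is sister to the clade containing all other ingroup taxa, so it is the earliest-diverging (most basal) ingroup lineage.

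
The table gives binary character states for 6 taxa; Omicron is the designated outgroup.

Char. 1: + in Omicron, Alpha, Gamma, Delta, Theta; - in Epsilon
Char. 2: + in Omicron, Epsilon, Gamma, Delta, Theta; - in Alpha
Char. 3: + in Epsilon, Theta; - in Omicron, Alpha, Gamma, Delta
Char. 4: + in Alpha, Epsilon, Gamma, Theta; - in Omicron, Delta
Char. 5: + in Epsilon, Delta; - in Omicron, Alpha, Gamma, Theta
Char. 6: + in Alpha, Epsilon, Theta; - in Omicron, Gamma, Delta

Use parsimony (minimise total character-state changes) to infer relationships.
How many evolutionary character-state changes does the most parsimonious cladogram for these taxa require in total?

7

Character polarity is set by the outgroup: the derived state is whichever differs from the outgroup's state, so for Char. 1, Char. 2 the derived state is '-', and for the remaining characters it is '+'.
Char. 1 (derived state '-') is unique to Epsilon (autapomorphy; uninformative for grouping).
Char. 2: derived state '-' in Alpha only — an autapomorphy, so it tells us nothing about relationships among taxa.
Only Epsilon and Theta show the derived state '+' for Char. 3, supporting them as a clade.
Only Alpha, Epsilon, Gamma, and Theta show the derived state '+' for Char. 4, supporting them as a clade.
Char. 5 (state '+') occurs in Delta and Epsilon but conflicts with the nesting implied by the other characters — most parsimoniously interpreted as homoplasy.
Char. 6 (derived state '+') is shared by Alpha, Epsilon, and Theta — a synapomorphy uniting that clade.
Most parsimonious ingroup topology: (((Alpha,(Epsilon,Theta)),Gamma),Delta).
Changes per character on this tree: Char. 1: 1; Char. 2: 1; Char. 3: 1; Char. 4: 1; Char. 5: 2; Char. 6: 1.
Total = 7.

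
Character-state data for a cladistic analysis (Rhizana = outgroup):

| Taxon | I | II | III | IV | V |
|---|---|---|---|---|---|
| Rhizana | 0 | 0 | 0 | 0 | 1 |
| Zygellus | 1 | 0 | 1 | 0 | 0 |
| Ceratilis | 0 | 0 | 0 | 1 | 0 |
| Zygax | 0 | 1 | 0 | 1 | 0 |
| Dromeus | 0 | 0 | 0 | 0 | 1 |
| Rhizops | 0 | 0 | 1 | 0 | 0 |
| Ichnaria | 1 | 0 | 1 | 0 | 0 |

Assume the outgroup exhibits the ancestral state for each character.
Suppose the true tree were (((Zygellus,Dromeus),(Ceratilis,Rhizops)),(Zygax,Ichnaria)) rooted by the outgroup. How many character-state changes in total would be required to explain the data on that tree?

Map each character onto (((Zygellus,Dromeus),(Ceratilis,Rhizops)),(Zygax,Ichnaria)) (rooted by Rhizana) and count the minimum state changes it requires (Fitch parsimony):
I: 2; II: 1; III: 3; IV: 2; V: 2.
Total tree length = 10.

10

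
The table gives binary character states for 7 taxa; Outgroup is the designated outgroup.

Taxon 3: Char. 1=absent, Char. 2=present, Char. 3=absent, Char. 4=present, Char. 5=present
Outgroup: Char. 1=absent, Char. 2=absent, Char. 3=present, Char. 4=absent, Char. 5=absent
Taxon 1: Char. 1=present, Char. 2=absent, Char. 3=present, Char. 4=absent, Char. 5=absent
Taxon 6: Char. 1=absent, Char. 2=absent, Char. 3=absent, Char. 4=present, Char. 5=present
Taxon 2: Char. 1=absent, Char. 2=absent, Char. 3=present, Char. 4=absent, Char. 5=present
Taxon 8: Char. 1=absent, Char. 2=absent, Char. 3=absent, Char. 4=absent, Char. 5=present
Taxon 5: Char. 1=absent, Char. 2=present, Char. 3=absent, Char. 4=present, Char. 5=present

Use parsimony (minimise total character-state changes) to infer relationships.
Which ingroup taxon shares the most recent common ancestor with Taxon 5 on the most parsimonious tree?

Taxon 3

Character polarity is set by the outgroup: the derived state is whichever differs from the outgroup's state, so for Char. 3 the derived state is 'absent', and for the remaining characters it is 'present'.
Char. 1: derived state 'present' in Taxon 1 only — an autapomorphy, so it tells us nothing about relationships among taxa.
Only Taxon 3 and Taxon 5 show the derived state 'present' for Char. 2, supporting them as a clade.
Only Taxon 3, Taxon 5, Taxon 6, and Taxon 8 show the derived state 'absent' for Char. 3, supporting them as a clade.
Char. 4: derived state 'present' in Taxon 3, Taxon 5, and Taxon 6 only — synapomorphy for {Taxon 3, Taxon 5, Taxon 6}.
Char. 5: derived state 'present' in Taxon 2, Taxon 3, Taxon 5, Taxon 6, and Taxon 8 only — synapomorphy for {Taxon 2, Taxon 3, Taxon 5, Taxon 6, Taxon 8}.
Most parsimonious ingroup topology: ((Taxon 2,(((Taxon 5,Taxon 3),Taxon 6),Taxon 8)),Taxon 1).
Taxon 5 and Taxon 3 form a cherry on this tree, so they are sister taxa.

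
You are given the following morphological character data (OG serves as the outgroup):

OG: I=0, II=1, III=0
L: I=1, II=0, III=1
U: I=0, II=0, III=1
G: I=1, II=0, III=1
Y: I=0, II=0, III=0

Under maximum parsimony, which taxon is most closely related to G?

Character polarity is set by the outgroup: the derived state is whichever differs from the outgroup's state, so for II the derived state is '0', and for the remaining characters it is '1'.
I (derived state '1') is shared by G and L — a synapomorphy uniting that clade.
All ingroup taxa share the derived state '0' for II; it defines the ingroup but does not resolve relationships within it.
III (derived state '1') is shared by G, L, and U — a synapomorphy uniting that clade.
Most parsimonious ingroup topology: (((L,G),U),Y).
G and L form a cherry on this tree, so they are sister taxa.

L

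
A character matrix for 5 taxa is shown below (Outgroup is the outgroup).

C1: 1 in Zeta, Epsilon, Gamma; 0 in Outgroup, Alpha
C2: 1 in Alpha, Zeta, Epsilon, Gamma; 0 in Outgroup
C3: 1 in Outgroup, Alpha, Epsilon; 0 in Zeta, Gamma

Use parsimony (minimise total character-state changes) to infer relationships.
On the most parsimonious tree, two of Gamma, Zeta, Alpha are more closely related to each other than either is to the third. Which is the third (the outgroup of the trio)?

Alpha

Character polarity is set by the outgroup: the derived state is whichever differs from the outgroup's state, so for C3 the derived state is '0', and for the remaining characters it is '1'.
Only Epsilon, Gamma, and Zeta show the derived state '1' for C1, supporting them as a clade.
C2 (derived state '1') is shared by all ingroup taxa — unites the whole ingroup.
C3 (derived state '0') is shared by Gamma and Zeta — a synapomorphy uniting that clade.
Most parsimonious ingroup topology: (Alpha,((Zeta,Gamma),Epsilon)).
Zeta and Gamma share a more recent common ancestor with each other than either does with Alpha, so Alpha is the least closely related of the three.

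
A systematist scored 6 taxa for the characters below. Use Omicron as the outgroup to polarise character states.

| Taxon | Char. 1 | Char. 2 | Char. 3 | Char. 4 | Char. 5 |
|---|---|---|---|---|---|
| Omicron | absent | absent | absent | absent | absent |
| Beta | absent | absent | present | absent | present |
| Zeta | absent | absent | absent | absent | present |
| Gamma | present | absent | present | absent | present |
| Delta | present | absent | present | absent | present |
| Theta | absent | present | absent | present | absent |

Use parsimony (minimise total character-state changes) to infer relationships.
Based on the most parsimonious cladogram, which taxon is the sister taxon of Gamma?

Delta

The outgroup has state 'absent' for every character, so 'present' is the derived state throughout.
Char. 1 (derived state 'present') is shared by Delta and Gamma — a synapomorphy uniting that clade.
Char. 2: derived state 'present' in Theta only — an autapomorphy, so it tells us nothing about relationships among taxa.
Only Beta, Delta, and Gamma show the derived state 'present' for Char. 3, supporting them as a clade.
Char. 4 (derived state 'present') is unique to Theta (autapomorphy; uninformative for grouping).
Only Beta, Delta, Gamma, and Zeta show the derived state 'present' for Char. 5, supporting them as a clade.
Most parsimonious ingroup topology: (((Beta,(Gamma,Delta)),Zeta),Theta).
Gamma and Delta form a cherry on this tree, so they are sister taxa.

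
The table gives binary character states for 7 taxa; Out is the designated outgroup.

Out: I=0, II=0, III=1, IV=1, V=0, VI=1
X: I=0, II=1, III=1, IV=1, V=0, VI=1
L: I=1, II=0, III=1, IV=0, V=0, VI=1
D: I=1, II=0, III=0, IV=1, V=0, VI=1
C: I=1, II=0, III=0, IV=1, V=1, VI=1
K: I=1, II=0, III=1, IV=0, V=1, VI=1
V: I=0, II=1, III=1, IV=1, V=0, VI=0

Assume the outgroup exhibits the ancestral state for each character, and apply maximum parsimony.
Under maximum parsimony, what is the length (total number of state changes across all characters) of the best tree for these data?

Character polarity is set by the outgroup: the derived state is whichever differs from the outgroup's state, so for III, IV, VI the derived state is '0', and for the remaining characters it is '1'.
I: derived state '1' in C, D, K, and L only — synapomorphy for {C, D, K, L}.
Only V and X show the derived state '1' for II, supporting them as a clade.
III: derived state '0' in C and D only — synapomorphy for {C, D}.
IV (derived state '0') is shared by K and L — a synapomorphy uniting that clade.
V groups C and K, which is incompatible with the clades supported by the remaining characters; treating it as convergent (homoplasy) costs fewer steps than any alternative tree.
VI (derived state '0') is unique to V (autapomorphy; uninformative for grouping).
Most parsimonious ingroup topology: ((X,V),((L,K),(D,C))).
Changes per character on this tree: I: 1; II: 1; III: 1; IV: 1; V: 2; VI: 1.
Total = 7.

7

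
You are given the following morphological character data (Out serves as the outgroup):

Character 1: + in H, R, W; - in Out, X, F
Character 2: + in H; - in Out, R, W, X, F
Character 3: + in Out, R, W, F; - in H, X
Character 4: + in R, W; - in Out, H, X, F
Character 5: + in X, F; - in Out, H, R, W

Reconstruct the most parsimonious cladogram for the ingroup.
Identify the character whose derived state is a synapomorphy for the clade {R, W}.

Character 4

Character polarity is set by the outgroup: the derived state is whichever differs from the outgroup's state, so for Character 3 the derived state is '-', and for the remaining characters it is '+'.
Only H, R, and W show the derived state '+' for Character 1, supporting them as a clade.
Character 2 (derived state '+') is unique to H (autapomorphy; uninformative for grouping).
Character 3 groups H and X, which is incompatible with the clades supported by the remaining characters; treating it as convergent (homoplasy) costs fewer steps than any alternative tree.
Only R and W show the derived state '+' for Character 4, supporting them as a clade.
Character 5: derived state '+' in F and X only — synapomorphy for {F, X}.
Most parsimonious ingroup topology: ((H,(R,W)),(X,F)).
The clade {R, W} is supported by Character 4: its derived state '+' occurs in exactly those taxa and in no other taxon (including the outgroup).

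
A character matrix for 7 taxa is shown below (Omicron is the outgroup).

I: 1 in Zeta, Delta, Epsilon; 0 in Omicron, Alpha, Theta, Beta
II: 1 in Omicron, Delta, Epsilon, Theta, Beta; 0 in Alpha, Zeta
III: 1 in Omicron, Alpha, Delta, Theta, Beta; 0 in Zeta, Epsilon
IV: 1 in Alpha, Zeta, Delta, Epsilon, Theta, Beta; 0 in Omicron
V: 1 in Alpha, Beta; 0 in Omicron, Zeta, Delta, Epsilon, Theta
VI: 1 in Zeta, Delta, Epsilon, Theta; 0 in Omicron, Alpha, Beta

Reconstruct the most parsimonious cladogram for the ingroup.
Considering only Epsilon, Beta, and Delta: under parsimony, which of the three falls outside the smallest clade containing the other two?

Character polarity is set by the outgroup: the derived state is whichever differs from the outgroup's state, so for II, III the derived state is '0', and for the remaining characters it is '1'.
I (derived state '1') is shared by Delta, Epsilon, and Zeta — a synapomorphy uniting that clade.
II groups Alpha and Zeta, which is incompatible with the clades supported by the remaining characters; treating it as convergent (homoplasy) costs fewer steps than any alternative tree.
Only Epsilon and Zeta show the derived state '0' for III, supporting them as a clade.
IV (derived state '1') is shared by all ingroup taxa — unites the whole ingroup.
V: derived state '1' in Alpha and Beta only — synapomorphy for {Alpha, Beta}.
Only Delta, Epsilon, Theta, and Zeta show the derived state '1' for VI, supporting them as a clade.
Most parsimonious ingroup topology: ((Alpha,Beta),(((Zeta,Epsilon),Delta),Theta)).
Delta and Epsilon share a more recent common ancestor with each other than either does with Beta, so Beta is the least closely related of the three.

Beta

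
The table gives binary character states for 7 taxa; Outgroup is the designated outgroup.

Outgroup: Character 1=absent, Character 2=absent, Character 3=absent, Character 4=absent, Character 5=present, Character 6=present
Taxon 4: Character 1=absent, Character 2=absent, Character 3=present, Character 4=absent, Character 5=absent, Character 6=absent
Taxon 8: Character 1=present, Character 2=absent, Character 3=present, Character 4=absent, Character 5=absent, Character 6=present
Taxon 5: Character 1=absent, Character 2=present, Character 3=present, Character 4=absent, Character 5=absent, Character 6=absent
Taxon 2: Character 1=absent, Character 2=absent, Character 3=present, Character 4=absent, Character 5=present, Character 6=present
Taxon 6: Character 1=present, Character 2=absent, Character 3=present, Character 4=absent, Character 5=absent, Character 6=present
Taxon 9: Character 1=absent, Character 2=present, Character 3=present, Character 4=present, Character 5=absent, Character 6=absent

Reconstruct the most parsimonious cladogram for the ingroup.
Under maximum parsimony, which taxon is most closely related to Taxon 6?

Character polarity is set by the outgroup: the derived state is whichever differs from the outgroup's state, so for Character 5, Character 6 the derived state is 'absent', and for the remaining characters it is 'present'.
Only Taxon 6 and Taxon 8 show the derived state 'present' for Character 1, supporting them as a clade.
Character 2 (derived state 'present') is shared by Taxon 5 and Taxon 9 — a synapomorphy uniting that clade.
Character 3 (derived state 'present') is shared by all ingroup taxa — unites the whole ingroup.
Character 4: derived state 'present' in Taxon 9 only — an autapomorphy, so it tells us nothing about relationships among taxa.
Character 5 (derived state 'absent') is shared by Taxon 4, Taxon 5, Taxon 6, Taxon 8, and Taxon 9 — a synapomorphy uniting that clade.
Character 6 (derived state 'absent') is shared by Taxon 4, Taxon 5, and Taxon 9 — a synapomorphy uniting that clade.
Most parsimonious ingroup topology: (((Taxon 4,(Taxon 5,Taxon 9)),(Taxon 8,Taxon 6)),Taxon 2).
Taxon 6 and Taxon 8 form a cherry on this tree, so they are sister taxa.

Taxon 8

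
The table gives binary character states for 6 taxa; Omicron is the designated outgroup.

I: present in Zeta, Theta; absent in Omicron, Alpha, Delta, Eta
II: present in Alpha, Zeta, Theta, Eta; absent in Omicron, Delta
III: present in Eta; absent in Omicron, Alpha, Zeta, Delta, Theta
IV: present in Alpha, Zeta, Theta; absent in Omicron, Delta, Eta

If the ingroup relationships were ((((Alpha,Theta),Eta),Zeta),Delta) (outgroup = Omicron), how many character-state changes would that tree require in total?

6

Map each character onto ((((Alpha,Theta),Eta),Zeta),Delta) (rooted by Omicron) and count the minimum state changes it requires (Fitch parsimony):
I: 2; II: 1; III: 1; IV: 2.
Total tree length = 6.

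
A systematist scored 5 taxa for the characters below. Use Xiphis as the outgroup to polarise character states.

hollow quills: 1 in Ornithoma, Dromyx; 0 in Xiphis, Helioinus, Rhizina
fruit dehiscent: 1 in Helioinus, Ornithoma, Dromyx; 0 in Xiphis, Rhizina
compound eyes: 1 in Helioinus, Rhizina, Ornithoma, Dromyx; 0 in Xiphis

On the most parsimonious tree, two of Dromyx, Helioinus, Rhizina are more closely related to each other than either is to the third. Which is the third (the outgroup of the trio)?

The outgroup has state '0' for every character, so '1' is the derived state throughout.
hollow quills (derived state '1') is shared by Dromyx and Ornithoma — a synapomorphy uniting that clade.
fruit dehiscent: derived state '1' in Dromyx, Helioinus, and Ornithoma only — synapomorphy for {Dromyx, Helioinus, Ornithoma}.
compound eyes (derived state '1') is shared by all ingroup taxa — unites the whole ingroup.
Most parsimonious ingroup topology: ((Helioinus,(Ornithoma,Dromyx)),Rhizina).
Helioinus and Dromyx share a more recent common ancestor with each other than either does with Rhizina, so Rhizina is the least closely related of the three.

Rhizina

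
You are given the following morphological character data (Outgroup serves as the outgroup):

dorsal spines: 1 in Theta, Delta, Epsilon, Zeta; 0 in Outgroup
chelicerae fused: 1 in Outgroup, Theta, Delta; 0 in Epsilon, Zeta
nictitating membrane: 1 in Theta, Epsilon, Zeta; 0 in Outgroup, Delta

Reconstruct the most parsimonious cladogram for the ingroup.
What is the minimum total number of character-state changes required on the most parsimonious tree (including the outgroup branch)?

Character polarity is set by the outgroup: the derived state is whichever differs from the outgroup's state, so for chelicerae fused the derived state is '0', and for the remaining characters it is '1'.
All ingroup taxa share the derived state '1' for dorsal spines; it defines the ingroup but does not resolve relationships within it.
Only Epsilon and Zeta show the derived state '0' for chelicerae fused, supporting them as a clade.
nictitating membrane: derived state '1' in Epsilon, Theta, and Zeta only — synapomorphy for {Epsilon, Theta, Zeta}.
Most parsimonious ingroup topology: ((Theta,(Epsilon,Zeta)),Delta).
Changes per character on this tree: dorsal spines: 1; chelicerae fused: 1; nictitating membrane: 1.
Total = 3.

3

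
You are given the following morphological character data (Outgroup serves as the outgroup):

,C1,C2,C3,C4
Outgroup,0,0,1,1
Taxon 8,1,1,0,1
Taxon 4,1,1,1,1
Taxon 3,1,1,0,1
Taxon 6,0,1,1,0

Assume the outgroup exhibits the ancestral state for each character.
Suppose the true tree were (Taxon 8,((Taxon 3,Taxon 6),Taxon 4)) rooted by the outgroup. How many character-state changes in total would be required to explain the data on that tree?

Map each character onto (Taxon 8,((Taxon 3,Taxon 6),Taxon 4)) (rooted by Outgroup) and count the minimum state changes it requires (Fitch parsimony):
C1: 2; C2: 1; C3: 2; C4: 1.
Total tree length = 6.

6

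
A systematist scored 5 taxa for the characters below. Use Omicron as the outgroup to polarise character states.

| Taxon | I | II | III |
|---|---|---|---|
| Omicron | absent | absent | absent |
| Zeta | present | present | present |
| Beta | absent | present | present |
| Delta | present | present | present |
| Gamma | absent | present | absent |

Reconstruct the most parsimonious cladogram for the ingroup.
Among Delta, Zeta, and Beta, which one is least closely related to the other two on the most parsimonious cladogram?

The outgroup has state 'absent' for every character, so 'present' is the derived state throughout.
I (derived state 'present') is shared by Delta and Zeta — a synapomorphy uniting that clade.
II (derived state 'present') is shared by all ingroup taxa — unites the whole ingroup.
Only Beta, Delta, and Zeta show the derived state 'present' for III, supporting them as a clade.
Most parsimonious ingroup topology: (((Zeta,Delta),Beta),Gamma).
Delta and Zeta share a more recent common ancestor with each other than either does with Beta, so Beta is the least closely related of the three.

Beta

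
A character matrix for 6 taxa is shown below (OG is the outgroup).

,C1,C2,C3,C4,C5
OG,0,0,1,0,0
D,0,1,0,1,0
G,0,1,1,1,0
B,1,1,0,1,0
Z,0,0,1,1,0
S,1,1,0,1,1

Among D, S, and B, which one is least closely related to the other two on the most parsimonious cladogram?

Character polarity is set by the outgroup: the derived state is whichever differs from the outgroup's state, so for C3 the derived state is '0', and for the remaining characters it is '1'.
C1: derived state '1' in B and S only — synapomorphy for {B, S}.
Only B, D, G, and S show the derived state '1' for C2, supporting them as a clade.
C3 (derived state '0') is shared by B, D, and S — a synapomorphy uniting that clade.
C4 (derived state '1') is shared by all ingroup taxa — unites the whole ingroup.
C5 (derived state '1') is unique to S (autapomorphy; uninformative for grouping).
Most parsimonious ingroup topology: (((D,(B,S)),G),Z).
B and S share a more recent common ancestor with each other than either does with D, so D is the least closely related of the three.

D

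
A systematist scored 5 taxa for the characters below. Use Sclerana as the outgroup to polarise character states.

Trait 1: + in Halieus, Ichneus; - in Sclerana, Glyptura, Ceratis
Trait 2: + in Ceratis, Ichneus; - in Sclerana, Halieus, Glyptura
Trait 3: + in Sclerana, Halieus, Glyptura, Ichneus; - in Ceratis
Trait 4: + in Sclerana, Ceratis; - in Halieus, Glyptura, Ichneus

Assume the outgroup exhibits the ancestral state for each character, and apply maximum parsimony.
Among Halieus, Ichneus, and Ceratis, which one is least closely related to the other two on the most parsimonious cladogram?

Character polarity is set by the outgroup: the derived state is whichever differs from the outgroup's state, so for Trait 3, Trait 4 the derived state is '-', and for the remaining characters it is '+'.
Trait 1 (derived state '+') is shared by Halieus and Ichneus — a synapomorphy uniting that clade.
Trait 2 (state '+') occurs in Ceratis and Ichneus but conflicts with the nesting implied by the other characters — most parsimoniously interpreted as homoplasy.
Trait 3 (derived state '-') is unique to Ceratis (autapomorphy; uninformative for grouping).
Only Glyptura, Halieus, and Ichneus show the derived state '-' for Trait 4, supporting them as a clade.
Most parsimonious ingroup topology: (((Halieus,Ichneus),Glyptura),Ceratis).
Halieus and Ichneus share a more recent common ancestor with each other than either does with Ceratis, so Ceratis is the least closely related of the three.

Ceratis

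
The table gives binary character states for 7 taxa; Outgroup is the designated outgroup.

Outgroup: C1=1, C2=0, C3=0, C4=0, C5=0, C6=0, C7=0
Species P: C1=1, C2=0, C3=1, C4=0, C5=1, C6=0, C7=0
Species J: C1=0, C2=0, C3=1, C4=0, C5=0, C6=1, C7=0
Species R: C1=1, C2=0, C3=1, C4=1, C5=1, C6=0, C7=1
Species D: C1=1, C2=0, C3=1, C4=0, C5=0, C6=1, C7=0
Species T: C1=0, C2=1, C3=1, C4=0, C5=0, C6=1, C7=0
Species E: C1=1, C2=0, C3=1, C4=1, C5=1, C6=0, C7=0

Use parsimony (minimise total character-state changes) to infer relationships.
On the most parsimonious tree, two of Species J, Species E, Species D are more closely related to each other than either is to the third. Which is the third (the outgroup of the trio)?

Species E

Character polarity is set by the outgroup: the derived state is whichever differs from the outgroup's state, so for C1 the derived state is '0', and for the remaining characters it is '1'.
C1: derived state '0' in Species J and Species T only — synapomorphy for {Species J, Species T}.
C2: derived state '1' in Species T only — an autapomorphy, so it tells us nothing about relationships among taxa.
All ingroup taxa share the derived state '1' for C3; it defines the ingroup but does not resolve relationships within it.
Only Species E and Species R show the derived state '1' for C4, supporting them as a clade.
Only Species E, Species P, and Species R show the derived state '1' for C5, supporting them as a clade.
C6 (derived state '1') is shared by Species D, Species J, and Species T — a synapomorphy uniting that clade.
C7: derived state '1' in Species R only — an autapomorphy, so it tells us nothing about relationships among taxa.
Most parsimonious ingroup topology: ((Species P,(Species R,Species E)),((Species J,Species T),Species D)).
Species J and Species D share a more recent common ancestor with each other than either does with Species E, so Species E is the least closely related of the three.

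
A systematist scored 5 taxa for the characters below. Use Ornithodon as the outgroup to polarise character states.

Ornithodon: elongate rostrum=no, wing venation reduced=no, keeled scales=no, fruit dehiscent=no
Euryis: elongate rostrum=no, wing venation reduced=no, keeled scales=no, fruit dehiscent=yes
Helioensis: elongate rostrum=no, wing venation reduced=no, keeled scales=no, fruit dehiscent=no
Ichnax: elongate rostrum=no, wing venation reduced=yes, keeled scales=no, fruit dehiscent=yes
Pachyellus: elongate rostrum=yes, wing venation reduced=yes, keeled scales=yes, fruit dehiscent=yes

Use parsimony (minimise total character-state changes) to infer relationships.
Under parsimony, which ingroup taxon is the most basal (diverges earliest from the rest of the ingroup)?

The outgroup has state 'no' for every character, so 'yes' is the derived state throughout.
elongate rostrum (derived state 'yes') is unique to Pachyellus (autapomorphy; uninformative for grouping).
wing venation reduced: derived state 'yes' in Ichnax and Pachyellus only — synapomorphy for {Ichnax, Pachyellus}.
keeled scales (derived state 'yes') is unique to Pachyellus (autapomorphy; uninformative for grouping).
fruit dehiscent (derived state 'yes') is shared by Euryis, Ichnax, and Pachyellus — a synapomorphy uniting that clade.
Most parsimonious ingroup topology: ((Euryis,(Ichnax,Pachyellus)),Helioensis).
Helioensis is sister to the clade containing all other ingroup taxa, so it is the earliest-diverging (most basal) ingroup lineage.

Helioensis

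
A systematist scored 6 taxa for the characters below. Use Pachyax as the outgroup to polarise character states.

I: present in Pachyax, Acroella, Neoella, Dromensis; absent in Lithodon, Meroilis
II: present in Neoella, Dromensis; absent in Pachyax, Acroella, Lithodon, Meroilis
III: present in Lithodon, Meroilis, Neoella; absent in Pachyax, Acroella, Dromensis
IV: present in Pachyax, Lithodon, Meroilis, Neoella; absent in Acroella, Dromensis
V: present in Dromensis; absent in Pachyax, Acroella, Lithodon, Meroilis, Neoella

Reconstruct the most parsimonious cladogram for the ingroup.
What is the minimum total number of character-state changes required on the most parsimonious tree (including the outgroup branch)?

Character polarity is set by the outgroup: the derived state is whichever differs from the outgroup's state, so for I, IV the derived state is 'absent', and for the remaining characters it is 'present'.
I (derived state 'absent') is shared by Lithodon and Meroilis — a synapomorphy uniting that clade.
II groups Dromensis and Neoella, which is incompatible with the clades supported by the remaining characters; treating it as convergent (homoplasy) costs fewer steps than any alternative tree.
III: derived state 'present' in Lithodon, Meroilis, and Neoella only — synapomorphy for {Lithodon, Meroilis, Neoella}.
IV (derived state 'absent') is shared by Acroella and Dromensis — a synapomorphy uniting that clade.
V (derived state 'present') is unique to Dromensis (autapomorphy; uninformative for grouping).
Most parsimonious ingroup topology: ((Neoella,(Lithodon,Meroilis)),(Acroella,Dromensis)).
Changes per character on this tree: I: 1; II: 2; III: 1; IV: 1; V: 1.
Total = 6.

6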